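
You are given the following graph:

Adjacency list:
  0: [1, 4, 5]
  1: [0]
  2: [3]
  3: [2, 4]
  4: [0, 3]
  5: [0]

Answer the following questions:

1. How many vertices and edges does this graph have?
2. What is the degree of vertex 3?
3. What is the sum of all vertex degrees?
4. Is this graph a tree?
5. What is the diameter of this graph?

Count: 6 vertices, 5 edges.
Vertex 3 has neighbors [2, 4], degree = 2.
Handshaking lemma: 2 * 5 = 10.
A graph is a tree iff it is connected and has exactly n-1 edges. This graph is connected (all 6 vertices in one component) and has 6-1 = 5 edges. It is a tree.
Diameter (longest shortest path) = 4.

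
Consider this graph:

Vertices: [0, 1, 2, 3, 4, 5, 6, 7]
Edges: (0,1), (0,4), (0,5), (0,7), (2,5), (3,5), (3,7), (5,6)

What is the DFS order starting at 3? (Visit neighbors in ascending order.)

DFS from vertex 3 (neighbors processed in ascending order):
Visit order: 3, 5, 0, 1, 4, 7, 2, 6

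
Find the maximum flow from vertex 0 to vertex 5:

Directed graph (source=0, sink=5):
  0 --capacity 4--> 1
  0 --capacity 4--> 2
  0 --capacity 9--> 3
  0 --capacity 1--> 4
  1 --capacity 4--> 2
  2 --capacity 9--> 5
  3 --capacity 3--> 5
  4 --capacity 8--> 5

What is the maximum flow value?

Computing max flow:
  Flow on (0->1): 4/4
  Flow on (0->2): 4/4
  Flow on (0->3): 3/9
  Flow on (0->4): 1/1
  Flow on (1->2): 4/4
  Flow on (2->5): 8/9
  Flow on (3->5): 3/3
  Flow on (4->5): 1/8
Maximum flow = 12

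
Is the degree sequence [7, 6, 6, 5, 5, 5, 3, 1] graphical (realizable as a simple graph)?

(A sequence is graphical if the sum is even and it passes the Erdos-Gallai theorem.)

Sum of degrees = 38. Sum is even and passes Erdos-Gallai. The sequence IS graphical.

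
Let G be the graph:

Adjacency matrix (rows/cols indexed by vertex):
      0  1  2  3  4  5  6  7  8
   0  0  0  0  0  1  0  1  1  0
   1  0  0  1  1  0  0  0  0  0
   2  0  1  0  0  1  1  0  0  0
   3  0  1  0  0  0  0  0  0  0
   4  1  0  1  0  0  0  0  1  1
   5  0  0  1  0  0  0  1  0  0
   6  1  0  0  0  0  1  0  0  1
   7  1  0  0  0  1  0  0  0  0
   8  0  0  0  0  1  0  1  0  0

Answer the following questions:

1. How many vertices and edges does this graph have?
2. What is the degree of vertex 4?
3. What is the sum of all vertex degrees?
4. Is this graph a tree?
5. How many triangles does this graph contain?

Count: 9 vertices, 11 edges.
Vertex 4 has neighbors [0, 2, 7, 8], degree = 4.
Handshaking lemma: 2 * 11 = 22.
A tree on 9 vertices has 8 edges. This graph has 11 edges (3 extra). Not a tree.
Number of triangles = 1.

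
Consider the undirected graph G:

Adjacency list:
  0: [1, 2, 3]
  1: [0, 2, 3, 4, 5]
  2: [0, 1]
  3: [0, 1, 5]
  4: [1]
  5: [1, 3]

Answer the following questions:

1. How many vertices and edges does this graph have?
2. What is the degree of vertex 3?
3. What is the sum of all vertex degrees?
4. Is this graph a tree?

Count: 6 vertices, 8 edges.
Vertex 3 has neighbors [0, 1, 5], degree = 3.
Handshaking lemma: 2 * 8 = 16.
A tree on 6 vertices has 5 edges. This graph has 8 edges (3 extra). Not a tree.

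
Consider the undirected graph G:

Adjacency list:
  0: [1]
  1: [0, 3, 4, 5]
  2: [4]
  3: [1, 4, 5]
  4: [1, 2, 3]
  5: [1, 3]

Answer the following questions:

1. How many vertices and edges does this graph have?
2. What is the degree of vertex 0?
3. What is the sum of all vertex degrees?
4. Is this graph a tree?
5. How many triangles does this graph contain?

Count: 6 vertices, 7 edges.
Vertex 0 has neighbors [1], degree = 1.
Handshaking lemma: 2 * 7 = 14.
A tree on 6 vertices has 5 edges. This graph has 7 edges (2 extra). Not a tree.
Number of triangles = 2.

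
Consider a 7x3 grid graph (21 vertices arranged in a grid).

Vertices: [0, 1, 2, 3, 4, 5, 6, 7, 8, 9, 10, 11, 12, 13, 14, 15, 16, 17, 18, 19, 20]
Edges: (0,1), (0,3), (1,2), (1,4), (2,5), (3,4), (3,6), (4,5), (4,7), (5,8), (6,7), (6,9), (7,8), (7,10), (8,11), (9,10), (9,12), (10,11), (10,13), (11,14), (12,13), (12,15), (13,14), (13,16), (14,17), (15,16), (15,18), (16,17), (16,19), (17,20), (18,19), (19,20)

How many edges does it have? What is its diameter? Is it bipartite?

A 7x3 grid has 18 vertical edges and 14 horizontal edges.
Total edges = 18 + 14 = 32.
Diameter = (7-1) + (3-1) = 8 (corner to opposite corner).
Grid graphs are bipartite (checkerboard coloring).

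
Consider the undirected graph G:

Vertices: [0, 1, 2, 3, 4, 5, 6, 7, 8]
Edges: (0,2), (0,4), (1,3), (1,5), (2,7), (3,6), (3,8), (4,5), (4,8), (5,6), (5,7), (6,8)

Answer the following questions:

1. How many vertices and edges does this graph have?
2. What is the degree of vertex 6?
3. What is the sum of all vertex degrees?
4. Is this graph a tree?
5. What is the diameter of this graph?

Count: 9 vertices, 12 edges.
Vertex 6 has neighbors [3, 5, 8], degree = 3.
Handshaking lemma: 2 * 12 = 24.
A tree on 9 vertices has 8 edges. This graph has 12 edges (4 extra). Not a tree.
Diameter (longest shortest path) = 4.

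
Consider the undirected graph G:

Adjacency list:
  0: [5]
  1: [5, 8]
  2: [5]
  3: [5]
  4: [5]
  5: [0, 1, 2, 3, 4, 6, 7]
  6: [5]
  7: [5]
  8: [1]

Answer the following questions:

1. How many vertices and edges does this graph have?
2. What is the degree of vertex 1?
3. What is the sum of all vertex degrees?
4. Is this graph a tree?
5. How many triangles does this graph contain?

Count: 9 vertices, 8 edges.
Vertex 1 has neighbors [5, 8], degree = 2.
Handshaking lemma: 2 * 8 = 16.
A graph is a tree iff it is connected and has exactly n-1 edges. This graph is connected (all 9 vertices in one component) and has 9-1 = 8 edges. It is a tree.
Number of triangles = 0.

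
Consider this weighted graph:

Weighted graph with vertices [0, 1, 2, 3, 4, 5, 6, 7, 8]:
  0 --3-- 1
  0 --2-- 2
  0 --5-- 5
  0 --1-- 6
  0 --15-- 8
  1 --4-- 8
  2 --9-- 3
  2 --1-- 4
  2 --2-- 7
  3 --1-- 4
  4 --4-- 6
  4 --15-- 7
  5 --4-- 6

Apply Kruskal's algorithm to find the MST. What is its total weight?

Applying Kruskal's algorithm (sort edges by weight, add if no cycle):
  Add (0,6) w=1
  Add (2,4) w=1
  Add (3,4) w=1
  Add (0,2) w=2
  Add (2,7) w=2
  Add (0,1) w=3
  Add (1,8) w=4
  Skip (4,6) w=4 (creates cycle)
  Add (5,6) w=4
  Skip (0,5) w=5 (creates cycle)
  Skip (2,3) w=9 (creates cycle)
  Skip (0,8) w=15 (creates cycle)
  Skip (4,7) w=15 (creates cycle)
MST weight = 18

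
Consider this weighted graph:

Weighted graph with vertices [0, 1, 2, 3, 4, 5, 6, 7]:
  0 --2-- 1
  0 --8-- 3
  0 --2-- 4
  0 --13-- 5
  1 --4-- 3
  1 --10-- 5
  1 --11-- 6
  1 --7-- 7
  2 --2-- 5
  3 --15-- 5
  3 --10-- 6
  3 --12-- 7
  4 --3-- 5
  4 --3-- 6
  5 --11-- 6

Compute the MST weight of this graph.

Applying Kruskal's algorithm (sort edges by weight, add if no cycle):
  Add (0,1) w=2
  Add (0,4) w=2
  Add (2,5) w=2
  Add (4,5) w=3
  Add (4,6) w=3
  Add (1,3) w=4
  Add (1,7) w=7
  Skip (0,3) w=8 (creates cycle)
  Skip (1,5) w=10 (creates cycle)
  Skip (3,6) w=10 (creates cycle)
  Skip (1,6) w=11 (creates cycle)
  Skip (5,6) w=11 (creates cycle)
  Skip (3,7) w=12 (creates cycle)
  Skip (0,5) w=13 (creates cycle)
  Skip (3,5) w=15 (creates cycle)
MST weight = 23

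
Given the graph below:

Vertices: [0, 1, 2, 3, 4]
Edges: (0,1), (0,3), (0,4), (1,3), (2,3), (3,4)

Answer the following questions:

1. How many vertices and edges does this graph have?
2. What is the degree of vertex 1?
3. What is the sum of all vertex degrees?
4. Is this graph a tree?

Count: 5 vertices, 6 edges.
Vertex 1 has neighbors [0, 3], degree = 2.
Handshaking lemma: 2 * 6 = 12.
A tree on 5 vertices has 4 edges. This graph has 6 edges (2 extra). Not a tree.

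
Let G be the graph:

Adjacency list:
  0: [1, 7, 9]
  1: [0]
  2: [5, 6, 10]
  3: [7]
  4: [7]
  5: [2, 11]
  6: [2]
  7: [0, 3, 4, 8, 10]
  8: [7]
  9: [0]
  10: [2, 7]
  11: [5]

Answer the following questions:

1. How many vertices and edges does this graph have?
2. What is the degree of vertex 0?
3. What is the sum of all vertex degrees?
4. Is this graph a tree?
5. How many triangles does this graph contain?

Count: 12 vertices, 11 edges.
Vertex 0 has neighbors [1, 7, 9], degree = 3.
Handshaking lemma: 2 * 11 = 22.
A graph is a tree iff it is connected and has exactly n-1 edges. This graph is connected (all 12 vertices in one component) and has 12-1 = 11 edges. It is a tree.
Number of triangles = 0.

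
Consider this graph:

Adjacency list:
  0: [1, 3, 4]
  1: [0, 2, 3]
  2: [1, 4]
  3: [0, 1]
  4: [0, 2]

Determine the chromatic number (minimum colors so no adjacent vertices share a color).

The graph has a maximum clique of size 3 (lower bound on chromatic number).
A valid 3-coloring: {0: 0, 1: 1, 2: 0, 3: 2, 4: 1}.
Chromatic number = 3.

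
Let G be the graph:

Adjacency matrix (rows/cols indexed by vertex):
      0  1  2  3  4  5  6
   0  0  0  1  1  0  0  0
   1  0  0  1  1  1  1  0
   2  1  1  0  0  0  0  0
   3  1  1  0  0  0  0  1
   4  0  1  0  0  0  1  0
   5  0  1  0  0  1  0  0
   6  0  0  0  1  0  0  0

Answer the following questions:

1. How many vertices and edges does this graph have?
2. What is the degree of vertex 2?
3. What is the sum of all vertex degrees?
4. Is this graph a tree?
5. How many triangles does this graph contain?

Count: 7 vertices, 8 edges.
Vertex 2 has neighbors [0, 1], degree = 2.
Handshaking lemma: 2 * 8 = 16.
A tree on 7 vertices has 6 edges. This graph has 8 edges (2 extra). Not a tree.
Number of triangles = 1.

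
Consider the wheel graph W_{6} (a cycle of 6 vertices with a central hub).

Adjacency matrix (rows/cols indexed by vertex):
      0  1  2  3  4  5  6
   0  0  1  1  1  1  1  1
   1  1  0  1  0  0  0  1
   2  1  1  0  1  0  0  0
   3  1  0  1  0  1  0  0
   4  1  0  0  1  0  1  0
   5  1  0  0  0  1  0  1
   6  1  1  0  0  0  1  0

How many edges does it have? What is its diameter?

Wheel graph W_{6}: 6 cycle edges + 6 spoke edges = 12 edges.
The hub is distance 1 from all cycle vertices. Max distance between cycle vertices through hub is 2.
Diameter = 2.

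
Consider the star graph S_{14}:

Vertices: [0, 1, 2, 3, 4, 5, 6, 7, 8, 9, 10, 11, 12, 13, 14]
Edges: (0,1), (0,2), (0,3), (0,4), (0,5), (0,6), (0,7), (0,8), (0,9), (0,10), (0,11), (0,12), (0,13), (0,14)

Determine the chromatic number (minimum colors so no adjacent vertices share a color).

S_{14} has one hub adjacent to 14 leaves; leaves are pairwise non-adjacent.
Color the hub 0 and every leaf 1.
Chromatic number = 2.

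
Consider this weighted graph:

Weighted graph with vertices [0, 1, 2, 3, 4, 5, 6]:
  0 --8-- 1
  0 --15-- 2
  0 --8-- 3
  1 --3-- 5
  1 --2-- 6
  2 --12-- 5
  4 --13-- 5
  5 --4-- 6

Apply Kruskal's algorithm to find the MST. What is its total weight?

Applying Kruskal's algorithm (sort edges by weight, add if no cycle):
  Add (1,6) w=2
  Add (1,5) w=3
  Skip (5,6) w=4 (creates cycle)
  Add (0,1) w=8
  Add (0,3) w=8
  Add (2,5) w=12
  Add (4,5) w=13
  Skip (0,2) w=15 (creates cycle)
MST weight = 46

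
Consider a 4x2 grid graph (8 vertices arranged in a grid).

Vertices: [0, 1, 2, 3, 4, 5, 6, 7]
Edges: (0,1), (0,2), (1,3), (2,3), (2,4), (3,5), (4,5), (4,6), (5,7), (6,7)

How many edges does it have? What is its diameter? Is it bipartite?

A 4x2 grid has 6 vertical edges and 4 horizontal edges.
Total edges = 6 + 4 = 10.
Diameter = (4-1) + (2-1) = 4 (corner to opposite corner).
Grid graphs are bipartite (checkerboard coloring).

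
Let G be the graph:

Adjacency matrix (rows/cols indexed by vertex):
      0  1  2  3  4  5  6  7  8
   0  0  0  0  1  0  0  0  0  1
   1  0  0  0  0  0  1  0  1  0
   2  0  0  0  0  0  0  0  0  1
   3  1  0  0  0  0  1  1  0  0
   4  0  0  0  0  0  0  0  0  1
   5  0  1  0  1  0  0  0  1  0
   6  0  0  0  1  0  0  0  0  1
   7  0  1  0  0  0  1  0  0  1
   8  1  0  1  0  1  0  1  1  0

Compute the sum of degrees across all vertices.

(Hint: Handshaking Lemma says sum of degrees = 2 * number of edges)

Count edges: 11 edges.
By Handshaking Lemma: sum of degrees = 2 * 11 = 22.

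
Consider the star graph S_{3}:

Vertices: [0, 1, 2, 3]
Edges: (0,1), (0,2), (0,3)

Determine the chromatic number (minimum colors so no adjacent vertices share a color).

S_{3} has one hub adjacent to 3 leaves; leaves are pairwise non-adjacent.
Color the hub 0 and every leaf 1.
Chromatic number = 2.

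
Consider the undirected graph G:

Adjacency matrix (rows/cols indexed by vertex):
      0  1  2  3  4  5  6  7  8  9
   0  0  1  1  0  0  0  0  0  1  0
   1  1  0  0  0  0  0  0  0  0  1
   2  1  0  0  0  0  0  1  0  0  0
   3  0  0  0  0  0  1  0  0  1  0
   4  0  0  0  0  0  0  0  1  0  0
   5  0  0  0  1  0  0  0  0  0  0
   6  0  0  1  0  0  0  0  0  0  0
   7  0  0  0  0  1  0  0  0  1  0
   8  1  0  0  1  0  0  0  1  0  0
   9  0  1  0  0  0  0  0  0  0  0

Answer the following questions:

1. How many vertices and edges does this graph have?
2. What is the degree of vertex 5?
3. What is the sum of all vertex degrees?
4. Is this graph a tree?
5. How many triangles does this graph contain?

Count: 10 vertices, 9 edges.
Vertex 5 has neighbors [3], degree = 1.
Handshaking lemma: 2 * 9 = 18.
A graph is a tree iff it is connected and has exactly n-1 edges. This graph is connected (all 10 vertices in one component) and has 10-1 = 9 edges. It is a tree.
Number of triangles = 0.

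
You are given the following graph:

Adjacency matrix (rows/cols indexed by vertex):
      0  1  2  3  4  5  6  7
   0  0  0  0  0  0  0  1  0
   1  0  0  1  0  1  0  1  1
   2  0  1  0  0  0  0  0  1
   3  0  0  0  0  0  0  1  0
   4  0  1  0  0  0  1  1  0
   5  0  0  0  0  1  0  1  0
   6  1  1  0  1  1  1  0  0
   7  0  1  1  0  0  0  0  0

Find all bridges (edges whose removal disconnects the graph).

A bridge is an edge whose removal increases the number of connected components.
Bridges found: (0,6), (3,6)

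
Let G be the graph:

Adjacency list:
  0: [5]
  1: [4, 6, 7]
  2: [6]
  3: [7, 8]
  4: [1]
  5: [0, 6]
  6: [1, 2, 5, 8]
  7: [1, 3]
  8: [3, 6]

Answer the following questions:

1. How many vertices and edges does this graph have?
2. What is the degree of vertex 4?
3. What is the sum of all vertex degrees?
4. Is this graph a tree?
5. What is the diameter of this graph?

Count: 9 vertices, 9 edges.
Vertex 4 has neighbors [1], degree = 1.
Handshaking lemma: 2 * 9 = 18.
A tree on 9 vertices has 8 edges. This graph has 9 edges (1 extra). Not a tree.
Diameter (longest shortest path) = 4.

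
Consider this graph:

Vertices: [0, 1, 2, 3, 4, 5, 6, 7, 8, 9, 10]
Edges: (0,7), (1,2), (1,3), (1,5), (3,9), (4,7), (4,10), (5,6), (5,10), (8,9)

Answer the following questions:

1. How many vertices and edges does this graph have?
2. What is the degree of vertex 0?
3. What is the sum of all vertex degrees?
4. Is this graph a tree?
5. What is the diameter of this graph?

Count: 11 vertices, 10 edges.
Vertex 0 has neighbors [7], degree = 1.
Handshaking lemma: 2 * 10 = 20.
A graph is a tree iff it is connected and has exactly n-1 edges. This graph is connected (all 11 vertices in one component) and has 11-1 = 10 edges. It is a tree.
Diameter (longest shortest path) = 8.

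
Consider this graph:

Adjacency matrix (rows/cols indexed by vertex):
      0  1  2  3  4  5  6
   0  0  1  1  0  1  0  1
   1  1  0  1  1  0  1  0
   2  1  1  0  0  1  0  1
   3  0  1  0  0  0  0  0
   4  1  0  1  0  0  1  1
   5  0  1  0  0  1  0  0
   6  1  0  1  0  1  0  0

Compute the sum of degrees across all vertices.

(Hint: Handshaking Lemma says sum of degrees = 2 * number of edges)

Count edges: 11 edges.
By Handshaking Lemma: sum of degrees = 2 * 11 = 22.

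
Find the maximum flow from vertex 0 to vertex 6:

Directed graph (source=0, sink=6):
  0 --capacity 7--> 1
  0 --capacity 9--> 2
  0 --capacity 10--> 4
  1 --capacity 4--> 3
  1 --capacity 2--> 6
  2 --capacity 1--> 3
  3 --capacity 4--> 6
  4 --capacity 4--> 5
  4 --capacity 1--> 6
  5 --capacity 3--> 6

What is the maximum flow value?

Computing max flow:
  Flow on (0->1): 5/7
  Flow on (0->2): 1/9
  Flow on (0->4): 4/10
  Flow on (1->3): 3/4
  Flow on (1->6): 2/2
  Flow on (2->3): 1/1
  Flow on (3->6): 4/4
  Flow on (4->5): 3/4
  Flow on (4->6): 1/1
  Flow on (5->6): 3/3
Maximum flow = 10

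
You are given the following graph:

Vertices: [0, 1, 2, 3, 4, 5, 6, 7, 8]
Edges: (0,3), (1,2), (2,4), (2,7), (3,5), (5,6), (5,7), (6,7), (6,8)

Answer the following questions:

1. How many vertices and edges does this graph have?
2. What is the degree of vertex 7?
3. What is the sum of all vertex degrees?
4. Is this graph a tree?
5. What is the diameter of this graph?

Count: 9 vertices, 9 edges.
Vertex 7 has neighbors [2, 5, 6], degree = 3.
Handshaking lemma: 2 * 9 = 18.
A tree on 9 vertices has 8 edges. This graph has 9 edges (1 extra). Not a tree.
Diameter (longest shortest path) = 5.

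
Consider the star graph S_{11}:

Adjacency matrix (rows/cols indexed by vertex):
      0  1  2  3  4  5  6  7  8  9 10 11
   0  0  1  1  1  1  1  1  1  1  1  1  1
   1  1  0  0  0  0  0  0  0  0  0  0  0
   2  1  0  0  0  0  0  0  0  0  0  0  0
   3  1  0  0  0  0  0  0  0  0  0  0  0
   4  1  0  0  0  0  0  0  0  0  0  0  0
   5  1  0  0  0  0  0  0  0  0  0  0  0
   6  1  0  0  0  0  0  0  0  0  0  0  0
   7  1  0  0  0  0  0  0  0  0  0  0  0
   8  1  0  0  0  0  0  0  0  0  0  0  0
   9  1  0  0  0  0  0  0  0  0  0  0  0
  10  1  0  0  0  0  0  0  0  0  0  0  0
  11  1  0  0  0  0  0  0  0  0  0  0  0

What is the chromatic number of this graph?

S_{11} has one hub adjacent to 11 leaves; leaves are pairwise non-adjacent.
Color the hub 0 and every leaf 1.
Chromatic number = 2.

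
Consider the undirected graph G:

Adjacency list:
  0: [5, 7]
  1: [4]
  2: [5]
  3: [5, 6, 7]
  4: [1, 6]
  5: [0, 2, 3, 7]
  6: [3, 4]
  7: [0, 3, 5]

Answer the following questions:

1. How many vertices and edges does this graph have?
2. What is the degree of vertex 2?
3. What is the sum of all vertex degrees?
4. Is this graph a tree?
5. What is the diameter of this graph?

Count: 8 vertices, 9 edges.
Vertex 2 has neighbors [5], degree = 1.
Handshaking lemma: 2 * 9 = 18.
A tree on 8 vertices has 7 edges. This graph has 9 edges (2 extra). Not a tree.
Diameter (longest shortest path) = 5.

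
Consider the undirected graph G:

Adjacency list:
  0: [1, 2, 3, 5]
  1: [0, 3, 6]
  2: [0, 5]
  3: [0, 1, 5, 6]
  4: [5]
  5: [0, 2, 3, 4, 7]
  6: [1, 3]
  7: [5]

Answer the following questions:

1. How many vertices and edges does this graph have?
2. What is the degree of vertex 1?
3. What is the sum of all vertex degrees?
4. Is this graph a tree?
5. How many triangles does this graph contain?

Count: 8 vertices, 11 edges.
Vertex 1 has neighbors [0, 3, 6], degree = 3.
Handshaking lemma: 2 * 11 = 22.
A tree on 8 vertices has 7 edges. This graph has 11 edges (4 extra). Not a tree.
Number of triangles = 4.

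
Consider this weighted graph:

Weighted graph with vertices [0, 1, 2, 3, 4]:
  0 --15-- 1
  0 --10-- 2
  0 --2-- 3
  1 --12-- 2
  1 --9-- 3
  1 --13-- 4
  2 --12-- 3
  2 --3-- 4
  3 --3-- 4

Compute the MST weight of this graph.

Applying Kruskal's algorithm (sort edges by weight, add if no cycle):
  Add (0,3) w=2
  Add (2,4) w=3
  Add (3,4) w=3
  Add (1,3) w=9
  Skip (0,2) w=10 (creates cycle)
  Skip (1,2) w=12 (creates cycle)
  Skip (2,3) w=12 (creates cycle)
  Skip (1,4) w=13 (creates cycle)
  Skip (0,1) w=15 (creates cycle)
MST weight = 17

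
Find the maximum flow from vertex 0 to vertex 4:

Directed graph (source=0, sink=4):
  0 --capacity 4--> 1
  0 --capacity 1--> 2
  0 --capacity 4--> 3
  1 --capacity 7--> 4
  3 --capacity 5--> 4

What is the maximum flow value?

Computing max flow:
  Flow on (0->1): 4/4
  Flow on (0->3): 4/4
  Flow on (1->4): 4/7
  Flow on (3->4): 4/5
Maximum flow = 8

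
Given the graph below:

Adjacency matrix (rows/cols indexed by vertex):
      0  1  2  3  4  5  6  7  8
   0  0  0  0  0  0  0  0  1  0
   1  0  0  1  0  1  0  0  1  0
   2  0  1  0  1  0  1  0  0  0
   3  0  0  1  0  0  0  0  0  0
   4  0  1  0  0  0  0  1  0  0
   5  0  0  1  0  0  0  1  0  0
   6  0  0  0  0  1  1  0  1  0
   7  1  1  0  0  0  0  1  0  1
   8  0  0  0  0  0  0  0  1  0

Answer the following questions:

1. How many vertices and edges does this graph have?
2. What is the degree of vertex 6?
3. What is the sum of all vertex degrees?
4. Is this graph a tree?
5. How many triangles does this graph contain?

Count: 9 vertices, 10 edges.
Vertex 6 has neighbors [4, 5, 7], degree = 3.
Handshaking lemma: 2 * 10 = 20.
A tree on 9 vertices has 8 edges. This graph has 10 edges (2 extra). Not a tree.
Number of triangles = 0.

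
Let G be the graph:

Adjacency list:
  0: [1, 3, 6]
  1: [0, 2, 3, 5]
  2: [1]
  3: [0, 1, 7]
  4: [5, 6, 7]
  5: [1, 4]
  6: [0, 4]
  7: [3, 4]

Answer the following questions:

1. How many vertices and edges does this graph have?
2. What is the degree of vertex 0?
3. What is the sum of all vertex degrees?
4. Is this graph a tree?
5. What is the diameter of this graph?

Count: 8 vertices, 10 edges.
Vertex 0 has neighbors [1, 3, 6], degree = 3.
Handshaking lemma: 2 * 10 = 20.
A tree on 8 vertices has 7 edges. This graph has 10 edges (3 extra). Not a tree.
Diameter (longest shortest path) = 3.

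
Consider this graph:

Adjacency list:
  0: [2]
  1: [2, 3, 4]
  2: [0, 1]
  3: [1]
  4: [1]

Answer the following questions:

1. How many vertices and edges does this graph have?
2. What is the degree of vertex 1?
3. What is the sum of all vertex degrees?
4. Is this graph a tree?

Count: 5 vertices, 4 edges.
Vertex 1 has neighbors [2, 3, 4], degree = 3.
Handshaking lemma: 2 * 4 = 8.
A graph is a tree iff it is connected and has exactly n-1 edges. This graph is connected (all 5 vertices in one component) and has 5-1 = 4 edges. It is a tree.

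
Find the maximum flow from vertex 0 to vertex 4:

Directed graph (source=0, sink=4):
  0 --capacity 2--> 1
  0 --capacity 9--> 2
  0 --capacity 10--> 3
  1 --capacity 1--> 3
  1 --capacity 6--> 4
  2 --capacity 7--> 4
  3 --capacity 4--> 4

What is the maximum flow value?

Computing max flow:
  Flow on (0->1): 2/2
  Flow on (0->2): 7/9
  Flow on (0->3): 4/10
  Flow on (1->4): 2/6
  Flow on (2->4): 7/7
  Flow on (3->4): 4/4
Maximum flow = 13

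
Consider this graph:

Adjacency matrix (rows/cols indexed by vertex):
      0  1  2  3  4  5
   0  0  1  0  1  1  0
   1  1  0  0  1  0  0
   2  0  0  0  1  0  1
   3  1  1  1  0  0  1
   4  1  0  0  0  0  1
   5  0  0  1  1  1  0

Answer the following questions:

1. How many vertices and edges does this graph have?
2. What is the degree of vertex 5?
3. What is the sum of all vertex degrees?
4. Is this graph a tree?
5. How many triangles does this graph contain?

Count: 6 vertices, 8 edges.
Vertex 5 has neighbors [2, 3, 4], degree = 3.
Handshaking lemma: 2 * 8 = 16.
A tree on 6 vertices has 5 edges. This graph has 8 edges (3 extra). Not a tree.
Number of triangles = 2.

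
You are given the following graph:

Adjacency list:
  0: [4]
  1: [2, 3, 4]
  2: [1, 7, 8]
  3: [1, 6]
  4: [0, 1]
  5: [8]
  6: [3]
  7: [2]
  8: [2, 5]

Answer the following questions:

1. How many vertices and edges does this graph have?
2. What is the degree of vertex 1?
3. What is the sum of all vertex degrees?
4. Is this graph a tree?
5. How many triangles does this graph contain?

Count: 9 vertices, 8 edges.
Vertex 1 has neighbors [2, 3, 4], degree = 3.
Handshaking lemma: 2 * 8 = 16.
A graph is a tree iff it is connected and has exactly n-1 edges. This graph is connected (all 9 vertices in one component) and has 9-1 = 8 edges. It is a tree.
Number of triangles = 0.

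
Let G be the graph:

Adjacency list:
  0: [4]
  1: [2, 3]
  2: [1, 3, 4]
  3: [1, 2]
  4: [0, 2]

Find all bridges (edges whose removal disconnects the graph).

A bridge is an edge whose removal increases the number of connected components.
Bridges found: (0,4), (2,4)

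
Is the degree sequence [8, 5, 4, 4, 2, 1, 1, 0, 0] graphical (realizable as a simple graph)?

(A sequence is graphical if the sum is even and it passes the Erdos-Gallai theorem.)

Sum of degrees = 25. Sum is odd, so the sequence is NOT graphical.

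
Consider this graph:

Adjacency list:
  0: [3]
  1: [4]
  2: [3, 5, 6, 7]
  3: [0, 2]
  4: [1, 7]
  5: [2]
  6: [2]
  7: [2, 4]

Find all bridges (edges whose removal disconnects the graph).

A bridge is an edge whose removal increases the number of connected components.
Bridges found: (0,3), (1,4), (2,3), (2,5), (2,6), (2,7), (4,7)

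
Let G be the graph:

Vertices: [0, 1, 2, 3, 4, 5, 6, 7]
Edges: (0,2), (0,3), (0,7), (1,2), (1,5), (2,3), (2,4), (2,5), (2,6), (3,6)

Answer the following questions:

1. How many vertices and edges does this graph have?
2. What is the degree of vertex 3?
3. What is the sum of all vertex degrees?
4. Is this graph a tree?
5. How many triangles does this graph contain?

Count: 8 vertices, 10 edges.
Vertex 3 has neighbors [0, 2, 6], degree = 3.
Handshaking lemma: 2 * 10 = 20.
A tree on 8 vertices has 7 edges. This graph has 10 edges (3 extra). Not a tree.
Number of triangles = 3.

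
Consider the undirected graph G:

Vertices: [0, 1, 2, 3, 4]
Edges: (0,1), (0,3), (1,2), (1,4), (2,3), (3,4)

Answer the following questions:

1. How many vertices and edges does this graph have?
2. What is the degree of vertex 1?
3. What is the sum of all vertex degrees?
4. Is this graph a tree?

Count: 5 vertices, 6 edges.
Vertex 1 has neighbors [0, 2, 4], degree = 3.
Handshaking lemma: 2 * 6 = 12.
A tree on 5 vertices has 4 edges. This graph has 6 edges (2 extra). Not a tree.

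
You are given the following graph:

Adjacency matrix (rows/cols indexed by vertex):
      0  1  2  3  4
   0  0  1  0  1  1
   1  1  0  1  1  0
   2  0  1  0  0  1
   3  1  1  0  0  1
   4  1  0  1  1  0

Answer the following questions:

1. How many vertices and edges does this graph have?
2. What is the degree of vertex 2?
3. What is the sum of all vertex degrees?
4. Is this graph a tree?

Count: 5 vertices, 7 edges.
Vertex 2 has neighbors [1, 4], degree = 2.
Handshaking lemma: 2 * 7 = 14.
A tree on 5 vertices has 4 edges. This graph has 7 edges (3 extra). Not a tree.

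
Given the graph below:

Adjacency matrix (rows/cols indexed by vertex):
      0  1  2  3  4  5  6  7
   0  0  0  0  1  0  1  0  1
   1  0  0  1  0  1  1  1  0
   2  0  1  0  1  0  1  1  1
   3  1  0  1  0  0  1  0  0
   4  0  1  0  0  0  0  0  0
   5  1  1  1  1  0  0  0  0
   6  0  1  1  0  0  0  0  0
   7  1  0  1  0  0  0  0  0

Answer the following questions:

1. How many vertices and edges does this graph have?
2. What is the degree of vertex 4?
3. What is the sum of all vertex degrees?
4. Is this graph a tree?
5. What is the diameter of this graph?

Count: 8 vertices, 12 edges.
Vertex 4 has neighbors [1], degree = 1.
Handshaking lemma: 2 * 12 = 24.
A tree on 8 vertices has 7 edges. This graph has 12 edges (5 extra). Not a tree.
Diameter (longest shortest path) = 3.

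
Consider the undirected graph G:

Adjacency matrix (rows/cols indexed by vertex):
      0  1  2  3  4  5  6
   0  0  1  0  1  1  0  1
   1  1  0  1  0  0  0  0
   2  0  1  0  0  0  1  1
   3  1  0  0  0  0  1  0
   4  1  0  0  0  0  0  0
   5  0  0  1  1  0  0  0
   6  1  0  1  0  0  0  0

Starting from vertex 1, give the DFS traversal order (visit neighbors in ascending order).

DFS from vertex 1 (neighbors processed in ascending order):
Visit order: 1, 0, 3, 5, 2, 6, 4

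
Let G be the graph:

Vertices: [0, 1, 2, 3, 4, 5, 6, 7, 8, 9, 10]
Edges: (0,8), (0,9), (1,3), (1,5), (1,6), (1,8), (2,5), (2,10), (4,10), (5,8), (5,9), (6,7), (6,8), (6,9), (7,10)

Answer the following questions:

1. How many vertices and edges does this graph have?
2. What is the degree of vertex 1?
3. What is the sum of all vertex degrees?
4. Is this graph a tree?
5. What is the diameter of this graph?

Count: 11 vertices, 15 edges.
Vertex 1 has neighbors [3, 5, 6, 8], degree = 4.
Handshaking lemma: 2 * 15 = 30.
A tree on 11 vertices has 10 edges. This graph has 15 edges (5 extra). Not a tree.
Diameter (longest shortest path) = 5.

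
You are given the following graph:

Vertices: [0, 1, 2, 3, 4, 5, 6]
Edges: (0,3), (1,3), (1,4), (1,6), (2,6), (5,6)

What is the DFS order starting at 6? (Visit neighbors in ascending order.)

DFS from vertex 6 (neighbors processed in ascending order):
Visit order: 6, 1, 3, 0, 4, 2, 5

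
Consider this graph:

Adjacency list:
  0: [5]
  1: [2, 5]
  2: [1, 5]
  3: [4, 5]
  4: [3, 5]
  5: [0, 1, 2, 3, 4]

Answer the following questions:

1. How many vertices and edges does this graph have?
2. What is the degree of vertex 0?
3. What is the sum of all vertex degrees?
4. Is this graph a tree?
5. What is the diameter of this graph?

Count: 6 vertices, 7 edges.
Vertex 0 has neighbors [5], degree = 1.
Handshaking lemma: 2 * 7 = 14.
A tree on 6 vertices has 5 edges. This graph has 7 edges (2 extra). Not a tree.
Diameter (longest shortest path) = 2.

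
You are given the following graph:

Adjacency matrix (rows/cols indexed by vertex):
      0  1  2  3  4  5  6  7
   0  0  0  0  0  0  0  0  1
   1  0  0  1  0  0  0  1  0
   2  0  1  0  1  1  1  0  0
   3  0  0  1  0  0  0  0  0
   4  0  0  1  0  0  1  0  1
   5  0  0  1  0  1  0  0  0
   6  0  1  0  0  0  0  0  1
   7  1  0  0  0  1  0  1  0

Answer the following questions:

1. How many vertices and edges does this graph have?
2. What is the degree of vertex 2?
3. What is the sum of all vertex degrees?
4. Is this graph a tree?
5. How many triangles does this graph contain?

Count: 8 vertices, 9 edges.
Vertex 2 has neighbors [1, 3, 4, 5], degree = 4.
Handshaking lemma: 2 * 9 = 18.
A tree on 8 vertices has 7 edges. This graph has 9 edges (2 extra). Not a tree.
Number of triangles = 1.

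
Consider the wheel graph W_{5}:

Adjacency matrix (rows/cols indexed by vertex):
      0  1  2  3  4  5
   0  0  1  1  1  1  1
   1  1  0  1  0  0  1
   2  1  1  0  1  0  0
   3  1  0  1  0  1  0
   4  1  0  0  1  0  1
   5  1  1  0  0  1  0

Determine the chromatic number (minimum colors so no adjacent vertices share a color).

W_{5} = C_{5} plus a hub adjacent to every cycle vertex.
The outer cycle needs 3 colors (odd cycle); the hub is adjacent to all of them so needs a fresh color.
Chromatic number = 3 + 1 = 4.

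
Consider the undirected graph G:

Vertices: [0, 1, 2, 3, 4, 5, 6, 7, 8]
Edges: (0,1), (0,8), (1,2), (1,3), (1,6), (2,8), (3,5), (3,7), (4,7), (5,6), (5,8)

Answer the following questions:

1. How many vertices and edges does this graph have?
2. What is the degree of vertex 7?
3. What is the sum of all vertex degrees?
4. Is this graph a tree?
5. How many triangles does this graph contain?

Count: 9 vertices, 11 edges.
Vertex 7 has neighbors [3, 4], degree = 2.
Handshaking lemma: 2 * 11 = 22.
A tree on 9 vertices has 8 edges. This graph has 11 edges (3 extra). Not a tree.
Number of triangles = 0.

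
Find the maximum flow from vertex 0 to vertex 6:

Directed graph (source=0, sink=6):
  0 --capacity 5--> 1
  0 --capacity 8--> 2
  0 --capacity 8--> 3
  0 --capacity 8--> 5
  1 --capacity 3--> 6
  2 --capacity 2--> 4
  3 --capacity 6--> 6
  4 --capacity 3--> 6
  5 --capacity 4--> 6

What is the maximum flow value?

Computing max flow:
  Flow on (0->1): 3/5
  Flow on (0->2): 2/8
  Flow on (0->3): 6/8
  Flow on (0->5): 4/8
  Flow on (1->6): 3/3
  Flow on (2->4): 2/2
  Flow on (3->6): 6/6
  Flow on (4->6): 2/3
  Flow on (5->6): 4/4
Maximum flow = 15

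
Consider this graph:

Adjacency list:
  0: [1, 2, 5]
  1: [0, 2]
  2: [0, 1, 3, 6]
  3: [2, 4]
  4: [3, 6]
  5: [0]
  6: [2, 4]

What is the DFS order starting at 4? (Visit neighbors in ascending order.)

DFS from vertex 4 (neighbors processed in ascending order):
Visit order: 4, 3, 2, 0, 1, 5, 6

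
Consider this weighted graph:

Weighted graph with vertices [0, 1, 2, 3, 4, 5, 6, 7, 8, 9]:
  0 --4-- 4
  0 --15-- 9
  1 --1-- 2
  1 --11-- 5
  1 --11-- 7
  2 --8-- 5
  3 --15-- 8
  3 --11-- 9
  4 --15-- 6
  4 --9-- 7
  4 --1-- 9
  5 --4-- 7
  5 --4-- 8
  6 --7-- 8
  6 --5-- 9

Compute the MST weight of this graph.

Applying Kruskal's algorithm (sort edges by weight, add if no cycle):
  Add (1,2) w=1
  Add (4,9) w=1
  Add (0,4) w=4
  Add (5,8) w=4
  Add (5,7) w=4
  Add (6,9) w=5
  Add (6,8) w=7
  Add (2,5) w=8
  Skip (4,7) w=9 (creates cycle)
  Skip (1,7) w=11 (creates cycle)
  Skip (1,5) w=11 (creates cycle)
  Add (3,9) w=11
  Skip (0,9) w=15 (creates cycle)
  Skip (3,8) w=15 (creates cycle)
  Skip (4,6) w=15 (creates cycle)
MST weight = 45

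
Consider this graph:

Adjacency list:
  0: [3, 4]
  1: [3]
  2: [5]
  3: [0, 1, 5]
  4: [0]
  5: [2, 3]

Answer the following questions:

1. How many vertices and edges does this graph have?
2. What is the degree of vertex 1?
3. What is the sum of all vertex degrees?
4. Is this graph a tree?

Count: 6 vertices, 5 edges.
Vertex 1 has neighbors [3], degree = 1.
Handshaking lemma: 2 * 5 = 10.
A graph is a tree iff it is connected and has exactly n-1 edges. This graph is connected (all 6 vertices in one component) and has 6-1 = 5 edges. It is a tree.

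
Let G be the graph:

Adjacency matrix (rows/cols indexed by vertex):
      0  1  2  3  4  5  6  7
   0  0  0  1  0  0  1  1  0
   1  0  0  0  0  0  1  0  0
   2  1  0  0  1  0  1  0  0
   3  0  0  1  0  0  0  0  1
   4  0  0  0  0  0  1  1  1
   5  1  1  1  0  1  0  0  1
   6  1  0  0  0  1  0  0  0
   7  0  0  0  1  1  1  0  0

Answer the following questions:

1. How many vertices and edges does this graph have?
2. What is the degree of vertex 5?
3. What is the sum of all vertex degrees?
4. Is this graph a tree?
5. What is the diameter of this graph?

Count: 8 vertices, 11 edges.
Vertex 5 has neighbors [0, 1, 2, 4, 7], degree = 5.
Handshaking lemma: 2 * 11 = 22.
A tree on 8 vertices has 7 edges. This graph has 11 edges (4 extra). Not a tree.
Diameter (longest shortest path) = 3.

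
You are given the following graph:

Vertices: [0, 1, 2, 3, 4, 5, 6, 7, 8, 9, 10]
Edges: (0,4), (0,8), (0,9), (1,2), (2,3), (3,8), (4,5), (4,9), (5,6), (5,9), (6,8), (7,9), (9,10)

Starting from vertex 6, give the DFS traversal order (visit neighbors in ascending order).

DFS from vertex 6 (neighbors processed in ascending order):
Visit order: 6, 5, 4, 0, 8, 3, 2, 1, 9, 7, 10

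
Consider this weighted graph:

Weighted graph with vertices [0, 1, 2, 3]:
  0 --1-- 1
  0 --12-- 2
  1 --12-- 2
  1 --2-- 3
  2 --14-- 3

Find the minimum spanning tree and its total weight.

Applying Kruskal's algorithm (sort edges by weight, add if no cycle):
  Add (0,1) w=1
  Add (1,3) w=2
  Add (0,2) w=12
  Skip (1,2) w=12 (creates cycle)
  Skip (2,3) w=14 (creates cycle)
MST weight = 15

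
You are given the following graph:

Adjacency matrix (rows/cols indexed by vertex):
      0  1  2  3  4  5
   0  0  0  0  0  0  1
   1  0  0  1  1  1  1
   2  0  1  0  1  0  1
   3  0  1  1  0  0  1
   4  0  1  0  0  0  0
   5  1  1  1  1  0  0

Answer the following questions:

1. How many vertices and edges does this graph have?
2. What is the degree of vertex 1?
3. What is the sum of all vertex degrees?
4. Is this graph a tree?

Count: 6 vertices, 8 edges.
Vertex 1 has neighbors [2, 3, 4, 5], degree = 4.
Handshaking lemma: 2 * 8 = 16.
A tree on 6 vertices has 5 edges. This graph has 8 edges (3 extra). Not a tree.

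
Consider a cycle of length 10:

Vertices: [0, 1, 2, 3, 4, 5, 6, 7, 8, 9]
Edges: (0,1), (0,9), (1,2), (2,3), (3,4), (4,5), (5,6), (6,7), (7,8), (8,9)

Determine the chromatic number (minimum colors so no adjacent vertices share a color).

This is an even cycle (C_10). Even cycles are bipartite.
Chromatic number = 2.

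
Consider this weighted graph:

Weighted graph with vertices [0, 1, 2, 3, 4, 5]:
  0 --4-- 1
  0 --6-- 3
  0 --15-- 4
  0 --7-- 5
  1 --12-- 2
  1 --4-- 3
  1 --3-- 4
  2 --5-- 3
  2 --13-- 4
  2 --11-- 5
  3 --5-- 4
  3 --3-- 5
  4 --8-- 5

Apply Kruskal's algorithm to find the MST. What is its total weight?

Applying Kruskal's algorithm (sort edges by weight, add if no cycle):
  Add (1,4) w=3
  Add (3,5) w=3
  Add (0,1) w=4
  Add (1,3) w=4
  Add (2,3) w=5
  Skip (3,4) w=5 (creates cycle)
  Skip (0,3) w=6 (creates cycle)
  Skip (0,5) w=7 (creates cycle)
  Skip (4,5) w=8 (creates cycle)
  Skip (2,5) w=11 (creates cycle)
  Skip (1,2) w=12 (creates cycle)
  Skip (2,4) w=13 (creates cycle)
  Skip (0,4) w=15 (creates cycle)
MST weight = 19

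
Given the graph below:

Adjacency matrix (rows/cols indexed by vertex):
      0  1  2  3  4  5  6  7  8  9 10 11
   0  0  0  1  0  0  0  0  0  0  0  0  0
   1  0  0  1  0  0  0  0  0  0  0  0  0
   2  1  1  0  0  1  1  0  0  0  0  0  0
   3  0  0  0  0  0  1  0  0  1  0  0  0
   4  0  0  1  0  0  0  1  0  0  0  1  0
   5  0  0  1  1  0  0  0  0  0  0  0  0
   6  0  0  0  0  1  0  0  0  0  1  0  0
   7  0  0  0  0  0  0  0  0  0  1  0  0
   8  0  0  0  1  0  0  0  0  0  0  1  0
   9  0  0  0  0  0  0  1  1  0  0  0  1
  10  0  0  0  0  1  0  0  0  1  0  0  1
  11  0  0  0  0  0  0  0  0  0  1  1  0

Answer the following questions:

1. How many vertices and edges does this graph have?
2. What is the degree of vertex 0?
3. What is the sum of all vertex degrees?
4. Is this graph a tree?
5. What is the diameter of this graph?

Count: 12 vertices, 13 edges.
Vertex 0 has neighbors [2], degree = 1.
Handshaking lemma: 2 * 13 = 26.
A tree on 12 vertices has 11 edges. This graph has 13 edges (2 extra). Not a tree.
Diameter (longest shortest path) = 5.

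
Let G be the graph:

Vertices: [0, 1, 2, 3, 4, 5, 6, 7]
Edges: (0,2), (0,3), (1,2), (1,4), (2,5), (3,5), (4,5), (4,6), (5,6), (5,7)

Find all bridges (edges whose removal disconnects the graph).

A bridge is an edge whose removal increases the number of connected components.
Bridges found: (5,7)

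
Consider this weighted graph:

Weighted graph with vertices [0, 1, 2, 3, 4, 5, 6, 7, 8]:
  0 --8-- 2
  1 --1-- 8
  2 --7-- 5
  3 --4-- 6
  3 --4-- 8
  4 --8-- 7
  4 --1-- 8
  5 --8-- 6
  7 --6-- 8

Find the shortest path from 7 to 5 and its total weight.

Using Dijkstra's algorithm from vertex 7:
Shortest path: 7 -> 8 -> 3 -> 6 -> 5
Total weight: 6 + 4 + 4 + 8 = 22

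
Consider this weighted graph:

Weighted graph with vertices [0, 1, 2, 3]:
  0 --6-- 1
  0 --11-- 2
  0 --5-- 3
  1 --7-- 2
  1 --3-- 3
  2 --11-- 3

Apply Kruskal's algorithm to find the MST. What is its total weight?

Applying Kruskal's algorithm (sort edges by weight, add if no cycle):
  Add (1,3) w=3
  Add (0,3) w=5
  Skip (0,1) w=6 (creates cycle)
  Add (1,2) w=7
  Skip (0,2) w=11 (creates cycle)
  Skip (2,3) w=11 (creates cycle)
MST weight = 15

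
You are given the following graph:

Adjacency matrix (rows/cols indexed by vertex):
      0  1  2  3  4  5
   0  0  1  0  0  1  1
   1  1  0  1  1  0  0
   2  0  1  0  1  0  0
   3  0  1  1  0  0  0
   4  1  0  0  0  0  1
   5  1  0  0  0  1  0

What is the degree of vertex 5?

Vertex 5 has neighbors [0, 4], so deg(5) = 2.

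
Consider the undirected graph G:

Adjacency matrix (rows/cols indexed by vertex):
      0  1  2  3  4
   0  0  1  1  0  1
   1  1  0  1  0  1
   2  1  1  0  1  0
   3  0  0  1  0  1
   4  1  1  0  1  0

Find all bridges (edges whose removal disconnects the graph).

No bridges found. The graph is 2-edge-connected (no single edge removal disconnects it).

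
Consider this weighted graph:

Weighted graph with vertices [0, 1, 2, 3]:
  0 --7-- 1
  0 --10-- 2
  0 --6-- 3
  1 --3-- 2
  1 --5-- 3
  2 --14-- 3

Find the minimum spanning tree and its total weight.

Applying Kruskal's algorithm (sort edges by weight, add if no cycle):
  Add (1,2) w=3
  Add (1,3) w=5
  Add (0,3) w=6
  Skip (0,1) w=7 (creates cycle)
  Skip (0,2) w=10 (creates cycle)
  Skip (2,3) w=14 (creates cycle)
MST weight = 14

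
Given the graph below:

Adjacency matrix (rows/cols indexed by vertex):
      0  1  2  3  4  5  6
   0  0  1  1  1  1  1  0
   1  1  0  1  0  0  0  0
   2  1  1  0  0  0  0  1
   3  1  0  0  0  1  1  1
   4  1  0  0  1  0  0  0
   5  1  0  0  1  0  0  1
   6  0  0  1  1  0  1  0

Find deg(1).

Vertex 1 has neighbors [0, 2], so deg(1) = 2.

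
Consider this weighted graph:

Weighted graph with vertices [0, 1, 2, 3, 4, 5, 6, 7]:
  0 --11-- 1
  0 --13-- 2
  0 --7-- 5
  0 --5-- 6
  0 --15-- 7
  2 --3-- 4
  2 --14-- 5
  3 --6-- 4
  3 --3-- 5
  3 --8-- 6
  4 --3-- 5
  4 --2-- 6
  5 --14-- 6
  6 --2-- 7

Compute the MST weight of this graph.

Applying Kruskal's algorithm (sort edges by weight, add if no cycle):
  Add (4,6) w=2
  Add (6,7) w=2
  Add (2,4) w=3
  Add (3,5) w=3
  Add (4,5) w=3
  Add (0,6) w=5
  Skip (3,4) w=6 (creates cycle)
  Skip (0,5) w=7 (creates cycle)
  Skip (3,6) w=8 (creates cycle)
  Add (0,1) w=11
  Skip (0,2) w=13 (creates cycle)
  Skip (2,5) w=14 (creates cycle)
  Skip (5,6) w=14 (creates cycle)
  Skip (0,7) w=15 (creates cycle)
MST weight = 29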